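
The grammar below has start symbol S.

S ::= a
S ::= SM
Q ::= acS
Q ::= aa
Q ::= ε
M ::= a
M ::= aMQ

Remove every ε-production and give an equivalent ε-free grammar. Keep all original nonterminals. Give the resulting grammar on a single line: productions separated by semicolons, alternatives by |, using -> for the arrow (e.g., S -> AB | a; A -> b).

S -> a | SM; M -> a | aM | aMQ; Q -> aa | acS

Nullable set: {Q}.
M -> aMQ: Q nullable, giving aM | aMQ.
Drop Q -> ε.
Unchanged (no nullable symbols): S -> SM; S -> a; M -> a; Q -> aa; Q -> acS.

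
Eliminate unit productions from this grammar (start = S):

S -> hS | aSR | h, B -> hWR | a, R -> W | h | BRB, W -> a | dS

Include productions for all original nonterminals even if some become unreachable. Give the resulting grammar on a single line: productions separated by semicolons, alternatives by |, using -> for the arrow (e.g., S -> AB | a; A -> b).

Unit productions: R->W.
Unit pairs (A ⇒* B via units): (R,W).
S: inherits non-unit rules of {S} → aSR | h | hS.
B: inherits non-unit rules of {B} → a | hWR.
R: inherits non-unit rules of {R, W} → BRB | a | dS | h.
W: inherits non-unit rules of {W} → a | dS.

S -> h | hS | aSR; B -> a | hWR; R -> a | h | dS | BRB; W -> a | dS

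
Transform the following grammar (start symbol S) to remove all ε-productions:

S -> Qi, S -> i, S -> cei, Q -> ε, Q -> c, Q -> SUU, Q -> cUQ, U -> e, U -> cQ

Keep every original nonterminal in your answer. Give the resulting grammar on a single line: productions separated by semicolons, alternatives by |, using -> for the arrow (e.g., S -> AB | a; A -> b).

S -> i | Qi | cei; Q -> c | cU | SUU | cUQ; U -> c | e | cQ

Nullable set: {Q}.
S -> Qi: Q nullable, giving Qi | i.
Drop Q -> ε.
Q -> cUQ: Q nullable, giving cU | cUQ.
U -> cQ: Q nullable, giving c | cQ.
Unchanged (no nullable symbols): S -> cei; S -> i; Q -> SUU; Q -> c; U -> e.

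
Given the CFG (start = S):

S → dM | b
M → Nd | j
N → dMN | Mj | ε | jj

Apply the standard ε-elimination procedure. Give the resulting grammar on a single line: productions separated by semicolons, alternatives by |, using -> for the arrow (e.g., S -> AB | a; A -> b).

S -> b | dM; M -> d | j | Nd; N -> Mj | dM | jj | dMN

Nullable set: {N}.
M -> Nd: N nullable, giving Nd | d.
Drop N -> ε.
N -> dMN: N nullable, giving dM | dMN.
Unchanged (no nullable symbols): S -> b; S -> dM; M -> j; N -> Mj; N -> jj.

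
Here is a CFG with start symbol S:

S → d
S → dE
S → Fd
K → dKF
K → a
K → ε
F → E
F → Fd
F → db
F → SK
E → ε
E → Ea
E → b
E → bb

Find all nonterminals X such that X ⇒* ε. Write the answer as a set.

{E, F, K}

Directly nullable (have an ε-rule): {E, K}.
F is nullable via F -> E (every symbol on the right is already known nullable).
Not nullable: S — each has a terminal in every rule's right-hand side or depends on a non-nullable symbol.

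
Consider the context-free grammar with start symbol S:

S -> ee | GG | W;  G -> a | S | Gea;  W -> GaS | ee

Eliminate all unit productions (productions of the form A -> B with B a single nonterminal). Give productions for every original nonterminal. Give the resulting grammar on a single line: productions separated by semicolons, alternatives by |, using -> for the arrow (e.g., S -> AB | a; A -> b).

Unit productions: G->S, S->W.
Unit pairs (A ⇒* B via units): (G,S), (G,W), (S,W).
S: inherits non-unit rules of {S, W} → GG | GaS | ee.
G: inherits non-unit rules of {G, S, W} → GG | GaS | Gea | a | ee.
W: inherits non-unit rules of {W} → GaS | ee.

S -> GG | ee | GaS; G -> a | GG | ee | GaS | Gea; W -> ee | GaS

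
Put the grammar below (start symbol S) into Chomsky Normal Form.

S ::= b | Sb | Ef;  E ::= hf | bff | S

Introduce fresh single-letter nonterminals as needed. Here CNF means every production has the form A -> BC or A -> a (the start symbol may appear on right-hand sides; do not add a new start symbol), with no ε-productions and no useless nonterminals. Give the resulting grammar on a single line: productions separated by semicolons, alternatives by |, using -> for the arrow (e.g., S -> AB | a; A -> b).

S -> b | EA | SB; A -> f; B -> b; C -> h; D -> AA; E -> b | BD | CA | EA | SB

No ε-productions.
After unit-elimination: S -> b | Ef | Sb; E -> b | Ef | Sb | hf | bff.
TERM: introduce B -> b, A -> f, C -> h and substitute in every rule of length ≥2.
BIN: E -> BAA becomes E -> BD, D -> AA.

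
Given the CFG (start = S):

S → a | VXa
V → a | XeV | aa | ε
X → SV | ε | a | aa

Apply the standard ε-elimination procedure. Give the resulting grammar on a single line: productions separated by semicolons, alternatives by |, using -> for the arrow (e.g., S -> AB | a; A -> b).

Nullable set: {V, X}.
S -> VXa: V, X nullable, giving VXa | Va | Xa | a.
Drop V -> ε.
V -> XeV: X, V nullable, giving Xe | XeV | e | eV.
Drop X -> ε.
X -> SV: V nullable, giving S | SV.
Unchanged (no nullable symbols): S -> a; V -> a; V -> aa; X -> a; X -> aa.

S -> a | Va | Xa | VXa; V -> a | e | Xe | aa | eV | XeV; X -> S | a | SV | aa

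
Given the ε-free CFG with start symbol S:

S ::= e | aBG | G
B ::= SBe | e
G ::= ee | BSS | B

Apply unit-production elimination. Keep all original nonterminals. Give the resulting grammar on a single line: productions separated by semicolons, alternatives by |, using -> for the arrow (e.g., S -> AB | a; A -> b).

Unit productions: G->B, S->G.
Unit pairs (A ⇒* B via units): (G,B), (S,B), (S,G).
S: inherits non-unit rules of {B, G, S} → BSS | SBe | aBG | e | ee.
B: inherits non-unit rules of {B} → SBe | e.
G: inherits non-unit rules of {B, G} → BSS | SBe | e | ee.

S -> e | ee | BSS | SBe | aBG; B -> e | SBe; G -> e | ee | BSS | SBe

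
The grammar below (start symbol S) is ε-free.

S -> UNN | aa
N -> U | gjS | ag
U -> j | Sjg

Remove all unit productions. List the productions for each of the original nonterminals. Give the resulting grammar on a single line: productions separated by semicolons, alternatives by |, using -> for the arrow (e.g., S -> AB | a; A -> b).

Unit productions: N->U.
Unit pairs (A ⇒* B via units): (N,U).
S: inherits non-unit rules of {S} → UNN | aa.
N: inherits non-unit rules of {N, U} → Sjg | ag | gjS | j.
U: inherits non-unit rules of {U} → Sjg | j.

S -> aa | UNN; N -> j | ag | Sjg | gjS; U -> j | Sjg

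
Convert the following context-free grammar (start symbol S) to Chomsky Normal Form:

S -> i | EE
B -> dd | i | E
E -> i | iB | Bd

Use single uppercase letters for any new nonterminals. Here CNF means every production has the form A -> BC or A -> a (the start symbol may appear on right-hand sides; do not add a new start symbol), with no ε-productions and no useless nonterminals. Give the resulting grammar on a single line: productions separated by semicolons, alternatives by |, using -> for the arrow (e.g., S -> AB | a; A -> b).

S -> i | EE; A -> d; B -> i | AA | BA | CB; C -> i; E -> i | BA | CB

No ε-productions.
After unit-elimination: S -> i | EE; B -> i | Bd | dd | iB; E -> i | Bd | iB.
TERM: introduce A -> d, C -> i and substitute in every rule of length ≥2.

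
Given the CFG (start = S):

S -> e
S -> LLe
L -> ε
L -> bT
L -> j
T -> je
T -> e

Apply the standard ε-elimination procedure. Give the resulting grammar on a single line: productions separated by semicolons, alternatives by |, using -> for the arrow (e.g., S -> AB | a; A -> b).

Nullable set: {L}.
S -> LLe: L, L nullable, giving LLe | Le | e.
Drop L -> ε.
Unchanged (no nullable symbols): S -> e; L -> bT; L -> j; T -> e; T -> je.

S -> e | Le | LLe; L -> j | bT; T -> e | je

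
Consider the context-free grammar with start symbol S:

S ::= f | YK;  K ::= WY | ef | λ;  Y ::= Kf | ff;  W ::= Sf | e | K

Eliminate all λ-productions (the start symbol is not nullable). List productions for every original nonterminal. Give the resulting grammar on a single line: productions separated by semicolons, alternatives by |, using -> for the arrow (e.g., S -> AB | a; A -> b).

Nullable set: {K, W}.
S -> YK: K nullable, giving Y | YK.
Drop K -> λ.
K -> WY: W nullable, giving WY | Y.
W -> K: K nullable, giving K.
Y -> Kf: K nullable, giving Kf | f.
Unchanged (no nullable symbols): S -> f; K -> ef; W -> Sf; W -> e; Y -> ff.

S -> Y | f | YK; K -> Y | WY | ef; W -> K | e | Sf; Y -> f | Kf | ff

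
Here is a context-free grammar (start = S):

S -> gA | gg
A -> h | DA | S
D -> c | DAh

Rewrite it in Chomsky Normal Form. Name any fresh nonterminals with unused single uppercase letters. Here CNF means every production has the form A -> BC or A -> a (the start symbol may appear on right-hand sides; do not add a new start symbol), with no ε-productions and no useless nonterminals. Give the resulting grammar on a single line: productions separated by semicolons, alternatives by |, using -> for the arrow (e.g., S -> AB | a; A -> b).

S -> BA | BB; A -> h | BA | BB | DA; B -> g; C -> h; D -> c | DE; E -> AC

No ε-productions.
After unit-elimination: S -> gA | gg; A -> h | DA | gA | gg; D -> c | DAh.
TERM: introduce B -> g, C -> h and substitute in every rule of length ≥2.
BIN: D -> DAC becomes D -> DE, E -> AC.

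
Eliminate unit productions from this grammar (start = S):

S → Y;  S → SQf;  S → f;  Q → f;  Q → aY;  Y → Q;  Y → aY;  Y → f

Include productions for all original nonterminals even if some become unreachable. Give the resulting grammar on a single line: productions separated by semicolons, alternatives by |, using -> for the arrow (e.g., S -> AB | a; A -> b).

S -> f | aY | SQf; Q -> f | aY; Y -> f | aY

Unit productions: S->Y, Y->Q.
Unit pairs (A ⇒* B via units): (S,Q), (S,Y), (Y,Q).
S: inherits non-unit rules of {Q, S, Y} → SQf | aY | f.
Q: inherits non-unit rules of {Q} → aY | f.
Y: inherits non-unit rules of {Q, Y} → aY | f.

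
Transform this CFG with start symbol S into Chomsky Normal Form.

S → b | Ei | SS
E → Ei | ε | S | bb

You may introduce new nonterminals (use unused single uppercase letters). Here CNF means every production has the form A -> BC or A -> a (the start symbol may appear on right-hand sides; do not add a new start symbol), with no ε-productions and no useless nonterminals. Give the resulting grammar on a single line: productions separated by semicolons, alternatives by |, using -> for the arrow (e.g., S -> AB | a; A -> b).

Nullable: {E}; after ε-elimination: S -> b | i | Ei | SS; E -> S | i | Ei | bb.
After unit-elimination: S -> b | i | Ei | SS; E -> b | i | Ei | SS | bb.
TERM: introduce B -> b, A -> i and substitute in every rule of length ≥2.

S -> b | i | EA | SS; A -> i; B -> b; E -> b | i | BB | EA | SS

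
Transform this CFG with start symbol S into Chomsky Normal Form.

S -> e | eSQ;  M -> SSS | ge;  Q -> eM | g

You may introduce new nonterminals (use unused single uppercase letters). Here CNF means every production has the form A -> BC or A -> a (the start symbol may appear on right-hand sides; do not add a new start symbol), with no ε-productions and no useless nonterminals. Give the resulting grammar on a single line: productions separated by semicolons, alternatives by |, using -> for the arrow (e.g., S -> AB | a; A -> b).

No ε-productions.
No unit productions to eliminate.
TERM: introduce B -> e, A -> g and substitute in every rule of length ≥2.
BIN: M -> SSS becomes M -> SC, C -> SS; S -> BSQ becomes S -> BD, D -> SQ.

S -> e | BD; A -> g; B -> e; C -> SS; D -> SQ; M -> AB | SC; Q -> g | BM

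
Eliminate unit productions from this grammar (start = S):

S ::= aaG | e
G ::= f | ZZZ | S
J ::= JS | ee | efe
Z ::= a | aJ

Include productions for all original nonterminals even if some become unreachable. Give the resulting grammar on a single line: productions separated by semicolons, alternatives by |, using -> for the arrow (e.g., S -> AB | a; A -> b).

Unit productions: G->S.
Unit pairs (A ⇒* B via units): (G,S).
S: inherits non-unit rules of {S} → aaG | e.
G: inherits non-unit rules of {G, S} → ZZZ | aaG | e | f.
J: inherits non-unit rules of {J} → JS | ee | efe.
Z: inherits non-unit rules of {Z} → a | aJ.

S -> e | aaG; G -> e | f | ZZZ | aaG; J -> JS | ee | efe; Z -> a | aJ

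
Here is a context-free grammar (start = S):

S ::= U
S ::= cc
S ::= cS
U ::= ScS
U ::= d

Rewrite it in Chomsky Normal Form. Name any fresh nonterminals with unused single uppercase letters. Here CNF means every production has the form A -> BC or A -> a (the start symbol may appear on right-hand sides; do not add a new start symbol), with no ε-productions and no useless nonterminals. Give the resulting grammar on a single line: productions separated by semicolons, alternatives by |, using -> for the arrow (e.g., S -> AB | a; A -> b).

No ε-productions.
After unit-elimination: S -> d | cS | cc | ScS; U -> d | ScS.
TERM: introduce A -> c and substitute in every rule of length ≥2.
BIN: S -> SAS becomes S -> SB, B -> AS; U -> SAS becomes U -> SC, C -> AS.
Drop unreachable/unproductive: U.

S -> d | AA | AS | SB; A -> c; B -> AS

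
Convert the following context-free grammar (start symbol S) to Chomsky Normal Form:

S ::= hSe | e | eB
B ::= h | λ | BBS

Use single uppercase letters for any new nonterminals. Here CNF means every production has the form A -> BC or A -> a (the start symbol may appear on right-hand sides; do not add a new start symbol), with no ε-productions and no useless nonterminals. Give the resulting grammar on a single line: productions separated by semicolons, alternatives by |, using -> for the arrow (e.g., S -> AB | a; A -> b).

Nullable: {B}; after ε-elimination: S -> e | eB | hSe; B -> S | h | BS | BBS.
After unit-elimination: S -> e | eB | hSe; B -> e | h | BS | eB | BBS | hSe.
TERM: introduce A -> e, C -> h and substitute in every rule of length ≥2.
BIN: B -> BBS becomes B -> BD, D -> BS; B -> CSA becomes B -> CE, E -> SA; S -> CSA becomes S -> CF, F -> SA.

S -> e | AB | CF; A -> e; B -> e | h | AB | BD | BS | CE; C -> h; D -> BS; E -> SA; F -> SA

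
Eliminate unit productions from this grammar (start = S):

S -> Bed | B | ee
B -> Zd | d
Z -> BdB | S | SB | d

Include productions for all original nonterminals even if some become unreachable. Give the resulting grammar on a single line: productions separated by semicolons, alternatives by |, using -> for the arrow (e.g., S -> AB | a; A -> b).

S -> d | Zd | ee | Bed; B -> d | Zd; Z -> d | SB | Zd | ee | BdB | Bed

Unit productions: S->B, Z->S.
Unit pairs (A ⇒* B via units): (S,B), (Z,B), (Z,S).
S: inherits non-unit rules of {B, S} → Bed | Zd | d | ee.
B: inherits non-unit rules of {B} → Zd | d.
Z: inherits non-unit rules of {B, S, Z} → BdB | Bed | SB | Zd | d | ee.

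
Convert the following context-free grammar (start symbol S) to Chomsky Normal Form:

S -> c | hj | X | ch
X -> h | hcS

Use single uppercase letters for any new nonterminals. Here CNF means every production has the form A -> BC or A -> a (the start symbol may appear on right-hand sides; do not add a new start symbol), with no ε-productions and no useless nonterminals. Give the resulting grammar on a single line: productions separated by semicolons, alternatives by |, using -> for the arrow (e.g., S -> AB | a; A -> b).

No ε-productions.
After unit-elimination: S -> c | h | ch | hj | hcS; X -> h | hcS.
TERM: introduce A -> c, B -> h, C -> j and substitute in every rule of length ≥2.
BIN: S -> BAS becomes S -> BD, D -> AS; X -> BAS becomes X -> BE, E -> AS.
Drop unreachable/unproductive: X.

S -> c | h | AB | BC | BD; A -> c; B -> h; C -> j; D -> AS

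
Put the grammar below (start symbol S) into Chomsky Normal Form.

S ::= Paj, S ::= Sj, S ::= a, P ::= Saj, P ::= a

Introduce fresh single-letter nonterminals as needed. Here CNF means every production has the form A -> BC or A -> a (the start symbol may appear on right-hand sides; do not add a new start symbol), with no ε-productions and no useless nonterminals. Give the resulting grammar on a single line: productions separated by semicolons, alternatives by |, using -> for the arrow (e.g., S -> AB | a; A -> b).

No ε-productions.
No unit productions to eliminate.
TERM: introduce A -> a, B -> j and substitute in every rule of length ≥2.
BIN: P -> SAB becomes P -> SC, C -> AB; S -> PAB becomes S -> PD, D -> AB.

S -> a | PD | SB; A -> a; B -> j; C -> AB; D -> AB; P -> a | SC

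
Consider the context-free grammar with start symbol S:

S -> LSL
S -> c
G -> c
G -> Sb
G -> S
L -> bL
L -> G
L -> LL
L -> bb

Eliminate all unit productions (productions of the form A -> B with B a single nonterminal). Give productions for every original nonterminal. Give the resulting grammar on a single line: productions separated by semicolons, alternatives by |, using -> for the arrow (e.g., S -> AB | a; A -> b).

S -> c | LSL; G -> c | Sb | LSL; L -> c | LL | Sb | bL | bb | LSL

Unit productions: G->S, L->G.
Unit pairs (A ⇒* B via units): (G,S), (L,G), (L,S).
S: inherits non-unit rules of {S} → LSL | c.
G: inherits non-unit rules of {G, S} → LSL | Sb | c.
L: inherits non-unit rules of {G, L, S} → LL | LSL | Sb | bL | bb | c.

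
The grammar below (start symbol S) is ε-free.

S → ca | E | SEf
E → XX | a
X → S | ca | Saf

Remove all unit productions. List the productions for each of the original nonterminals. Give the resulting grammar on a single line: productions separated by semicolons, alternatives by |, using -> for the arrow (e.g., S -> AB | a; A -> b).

Unit productions: S->E, X->S.
Unit pairs (A ⇒* B via units): (S,E), (X,E), (X,S).
S: inherits non-unit rules of {E, S} → SEf | XX | a | ca.
E: inherits non-unit rules of {E} → XX | a.
X: inherits non-unit rules of {E, S, X} → SEf | Saf | XX | a | ca.

S -> a | XX | ca | SEf; E -> a | XX; X -> a | XX | ca | SEf | Saf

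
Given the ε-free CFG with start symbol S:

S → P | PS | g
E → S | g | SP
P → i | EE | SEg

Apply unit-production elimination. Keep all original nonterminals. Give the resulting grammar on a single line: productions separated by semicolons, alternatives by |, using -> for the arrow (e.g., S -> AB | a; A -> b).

Unit productions: E->S, S->P.
Unit pairs (A ⇒* B via units): (E,P), (E,S), (S,P).
S: inherits non-unit rules of {P, S} → EE | PS | SEg | g | i.
E: inherits non-unit rules of {E, P, S} → EE | PS | SEg | SP | g | i.
P: inherits non-unit rules of {P} → EE | SEg | i.

S -> g | i | EE | PS | SEg; E -> g | i | EE | PS | SP | SEg; P -> i | EE | SEg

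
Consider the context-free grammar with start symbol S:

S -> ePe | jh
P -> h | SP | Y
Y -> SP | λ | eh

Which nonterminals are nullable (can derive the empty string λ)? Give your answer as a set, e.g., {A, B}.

Directly nullable (have an ε-rule): {Y}.
P is nullable via P -> Y (every symbol on the right is already known nullable).
Not nullable: S — each has a terminal in every rule's right-hand side or depends on a non-nullable symbol.

{P, Y}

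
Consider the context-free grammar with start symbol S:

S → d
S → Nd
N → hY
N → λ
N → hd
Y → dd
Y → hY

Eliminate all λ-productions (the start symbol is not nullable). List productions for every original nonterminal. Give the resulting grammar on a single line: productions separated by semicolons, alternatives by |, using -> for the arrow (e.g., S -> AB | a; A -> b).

Nullable set: {N}.
S -> Nd: N nullable, giving Nd | d.
Drop N -> λ.
Unchanged (no nullable symbols): S -> d; N -> hY; N -> hd; Y -> dd; Y -> hY.

S -> d | Nd; N -> hY | hd; Y -> dd | hY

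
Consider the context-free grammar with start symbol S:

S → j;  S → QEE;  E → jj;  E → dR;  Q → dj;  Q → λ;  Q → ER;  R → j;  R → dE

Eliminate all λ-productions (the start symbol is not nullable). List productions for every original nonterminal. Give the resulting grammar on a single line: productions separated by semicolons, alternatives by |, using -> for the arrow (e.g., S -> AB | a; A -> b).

Nullable set: {Q}.
S -> QEE: Q nullable, giving EE | QEE.
Drop Q -> λ.
Unchanged (no nullable symbols): S -> j; E -> dR; E -> jj; Q -> ER; Q -> dj; R -> dE; R -> j.

S -> j | EE | QEE; E -> dR | jj; Q -> ER | dj; R -> j | dE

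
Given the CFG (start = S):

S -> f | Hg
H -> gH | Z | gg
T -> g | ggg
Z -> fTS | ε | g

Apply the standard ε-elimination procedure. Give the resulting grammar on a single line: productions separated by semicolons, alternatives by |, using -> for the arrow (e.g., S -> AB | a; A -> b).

Nullable set: {H, Z}.
S -> Hg: H nullable, giving Hg | g.
H -> Z: Z nullable, giving Z.
H -> gH: H nullable, giving g | gH.
Drop Z -> ε.
Unchanged (no nullable symbols): S -> f; H -> gg; T -> g; T -> ggg; Z -> fTS; Z -> g.

S -> f | g | Hg; H -> Z | g | gH | gg; T -> g | ggg; Z -> g | fTS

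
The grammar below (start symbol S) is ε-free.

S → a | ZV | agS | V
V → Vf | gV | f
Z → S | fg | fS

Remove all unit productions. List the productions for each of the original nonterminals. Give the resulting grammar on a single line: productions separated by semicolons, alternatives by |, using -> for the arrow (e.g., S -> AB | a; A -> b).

S -> a | f | Vf | ZV | gV | agS; V -> f | Vf | gV; Z -> a | f | Vf | ZV | fS | fg | gV | agS

Unit productions: S->V, Z->S.
Unit pairs (A ⇒* B via units): (S,V), (Z,S), (Z,V).
S: inherits non-unit rules of {S, V} → Vf | ZV | a | agS | f | gV.
V: inherits non-unit rules of {V} → Vf | f | gV.
Z: inherits non-unit rules of {S, V, Z} → Vf | ZV | a | agS | f | fS | fg | gV.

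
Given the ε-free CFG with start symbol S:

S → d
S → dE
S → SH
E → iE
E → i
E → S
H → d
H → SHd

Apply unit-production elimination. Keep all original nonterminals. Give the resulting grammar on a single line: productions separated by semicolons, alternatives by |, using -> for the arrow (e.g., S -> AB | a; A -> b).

S -> d | SH | dE; E -> d | i | SH | dE | iE; H -> d | SHd

Unit productions: E->S.
Unit pairs (A ⇒* B via units): (E,S).
S: inherits non-unit rules of {S} → SH | d | dE.
E: inherits non-unit rules of {E, S} → SH | d | dE | i | iE.
H: inherits non-unit rules of {H} → SHd | d.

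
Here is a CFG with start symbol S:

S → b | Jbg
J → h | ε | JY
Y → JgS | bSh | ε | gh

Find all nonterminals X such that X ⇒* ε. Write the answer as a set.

{J, Y}

Directly nullable (have an ε-rule): {J, Y}.
Not nullable: S — each has a terminal in every rule's right-hand side or depends on a non-nullable symbol.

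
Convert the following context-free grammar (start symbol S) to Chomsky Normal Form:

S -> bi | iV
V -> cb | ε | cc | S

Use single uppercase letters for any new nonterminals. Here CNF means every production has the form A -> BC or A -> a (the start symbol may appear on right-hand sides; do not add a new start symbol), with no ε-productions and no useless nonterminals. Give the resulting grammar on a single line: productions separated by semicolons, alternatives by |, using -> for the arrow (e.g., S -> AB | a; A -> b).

Nullable: {V}; after ε-elimination: S -> i | bi | iV; V -> S | cb | cc.
After unit-elimination: S -> i | bi | iV; V -> i | bi | cb | cc | iV.
TERM: introduce A -> b, C -> c, B -> i and substitute in every rule of length ≥2.

S -> i | AB | BV; A -> b; B -> i; C -> c; V -> i | AB | BV | CA | CC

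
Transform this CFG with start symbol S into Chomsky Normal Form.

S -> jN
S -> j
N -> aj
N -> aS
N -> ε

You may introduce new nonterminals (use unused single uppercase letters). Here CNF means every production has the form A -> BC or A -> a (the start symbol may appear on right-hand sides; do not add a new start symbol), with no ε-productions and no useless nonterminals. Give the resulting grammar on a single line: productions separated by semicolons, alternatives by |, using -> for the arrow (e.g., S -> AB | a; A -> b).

Nullable: {N}; after ε-elimination: S -> j | jN; N -> aS | aj.
No unit productions to eliminate.
TERM: introduce A -> a, B -> j and substitute in every rule of length ≥2.

S -> j | BN; A -> a; B -> j; N -> AB | AS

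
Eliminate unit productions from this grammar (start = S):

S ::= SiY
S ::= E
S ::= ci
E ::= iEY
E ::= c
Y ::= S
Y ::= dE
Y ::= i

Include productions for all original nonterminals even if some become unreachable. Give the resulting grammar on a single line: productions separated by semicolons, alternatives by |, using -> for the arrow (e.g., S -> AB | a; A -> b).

Unit productions: S->E, Y->S.
Unit pairs (A ⇒* B via units): (S,E), (Y,E), (Y,S).
S: inherits non-unit rules of {E, S} → SiY | c | ci | iEY.
E: inherits non-unit rules of {E} → c | iEY.
Y: inherits non-unit rules of {E, S, Y} → SiY | c | ci | dE | i | iEY.

S -> c | ci | SiY | iEY; E -> c | iEY; Y -> c | i | ci | dE | SiY | iEY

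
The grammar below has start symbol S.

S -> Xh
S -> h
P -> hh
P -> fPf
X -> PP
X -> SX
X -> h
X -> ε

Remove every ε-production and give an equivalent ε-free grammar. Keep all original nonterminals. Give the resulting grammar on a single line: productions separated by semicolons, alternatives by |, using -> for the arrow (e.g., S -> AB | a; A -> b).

Nullable set: {X}.
S -> Xh: X nullable, giving Xh | h.
Drop X -> ε.
X -> SX: X nullable, giving S | SX.
Unchanged (no nullable symbols): S -> h; P -> fPf; P -> hh; X -> PP; X -> h.

S -> h | Xh; P -> hh | fPf; X -> S | h | PP | SX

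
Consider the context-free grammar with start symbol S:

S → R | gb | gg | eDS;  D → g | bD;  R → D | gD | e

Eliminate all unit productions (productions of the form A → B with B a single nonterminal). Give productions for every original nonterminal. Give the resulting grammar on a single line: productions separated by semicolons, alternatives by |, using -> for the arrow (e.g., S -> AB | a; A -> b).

S -> e | g | bD | gD | gb | gg | eDS; D -> g | bD; R -> e | g | bD | gD

Unit productions: R->D, S->R.
Unit pairs (A ⇒* B via units): (R,D), (S,D), (S,R).
S: inherits non-unit rules of {D, R, S} → bD | e | eDS | g | gD | gb | gg.
D: inherits non-unit rules of {D} → bD | g.
R: inherits non-unit rules of {D, R} → bD | e | g | gD.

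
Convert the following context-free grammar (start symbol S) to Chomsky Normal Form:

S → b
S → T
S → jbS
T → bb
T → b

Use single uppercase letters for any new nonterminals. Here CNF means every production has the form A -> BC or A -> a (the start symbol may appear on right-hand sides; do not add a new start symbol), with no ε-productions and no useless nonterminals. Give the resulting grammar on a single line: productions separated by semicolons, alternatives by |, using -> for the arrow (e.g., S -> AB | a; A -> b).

No ε-productions.
After unit-elimination: S -> b | bb | jbS; T -> b | bb.
TERM: introduce A -> b, B -> j and substitute in every rule of length ≥2.
BIN: S -> BAS becomes S -> BC, C -> AS.
Drop unreachable/unproductive: T.

S -> b | AA | BC; A -> b; B -> j; C -> AS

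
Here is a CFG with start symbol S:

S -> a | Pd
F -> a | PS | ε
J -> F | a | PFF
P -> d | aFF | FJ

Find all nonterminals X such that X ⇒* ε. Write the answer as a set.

{F, J, P}

Directly nullable (have an ε-rule): {F}.
J is nullable via J -> F (every symbol on the right is already known nullable).
P is nullable via P -> FJ (every symbol on the right is already known nullable).
Not nullable: S — each has a terminal in every rule's right-hand side or depends on a non-nullable symbol.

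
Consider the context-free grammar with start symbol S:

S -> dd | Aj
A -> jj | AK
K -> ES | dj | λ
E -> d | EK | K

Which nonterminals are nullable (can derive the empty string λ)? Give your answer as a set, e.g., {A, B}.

Directly nullable (have an ε-rule): {K}.
E is nullable via E -> K (every symbol on the right is already known nullable).
Not nullable: A, S — each has a terminal in every rule's right-hand side or depends on a non-nullable symbol.

{E, K}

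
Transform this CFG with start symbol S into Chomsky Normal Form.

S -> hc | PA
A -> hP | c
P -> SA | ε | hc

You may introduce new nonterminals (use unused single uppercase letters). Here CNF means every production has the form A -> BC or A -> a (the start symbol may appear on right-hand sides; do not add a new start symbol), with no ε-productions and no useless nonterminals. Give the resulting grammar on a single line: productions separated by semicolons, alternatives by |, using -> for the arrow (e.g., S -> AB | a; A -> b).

Nullable: {P}; after ε-elimination: S -> A | PA | hc; A -> c | h | hP; P -> SA | hc.
After unit-elimination: S -> c | h | PA | hP | hc; A -> c | h | hP; P -> SA | hc.
TERM: introduce C -> c, B -> h and substitute in every rule of length ≥2.

S -> c | h | BC | BP | PA; A -> c | h | BP; B -> h; C -> c; P -> BC | SA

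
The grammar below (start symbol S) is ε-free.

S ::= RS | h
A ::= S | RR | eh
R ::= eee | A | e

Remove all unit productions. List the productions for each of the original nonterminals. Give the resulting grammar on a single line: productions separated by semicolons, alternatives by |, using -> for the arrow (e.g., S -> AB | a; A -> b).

Unit productions: A->S, R->A.
Unit pairs (A ⇒* B via units): (A,S), (R,A), (R,S).
S: inherits non-unit rules of {S} → RS | h.
A: inherits non-unit rules of {A, S} → RR | RS | eh | h.
R: inherits non-unit rules of {A, R, S} → RR | RS | e | eee | eh | h.

S -> h | RS; A -> h | RR | RS | eh; R -> e | h | RR | RS | eh | eee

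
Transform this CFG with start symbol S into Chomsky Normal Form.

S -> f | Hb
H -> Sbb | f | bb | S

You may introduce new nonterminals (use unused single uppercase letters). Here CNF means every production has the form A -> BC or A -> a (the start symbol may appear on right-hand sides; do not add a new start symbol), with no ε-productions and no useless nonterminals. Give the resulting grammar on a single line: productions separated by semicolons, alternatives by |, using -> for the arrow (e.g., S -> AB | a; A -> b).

No ε-productions.
After unit-elimination: S -> f | Hb; H -> f | Hb | bb | Sbb.
TERM: introduce A -> b and substitute in every rule of length ≥2.
BIN: H -> SAA becomes H -> SB, B -> AA.

S -> f | HA; A -> b; B -> AA; H -> f | AA | HA | SB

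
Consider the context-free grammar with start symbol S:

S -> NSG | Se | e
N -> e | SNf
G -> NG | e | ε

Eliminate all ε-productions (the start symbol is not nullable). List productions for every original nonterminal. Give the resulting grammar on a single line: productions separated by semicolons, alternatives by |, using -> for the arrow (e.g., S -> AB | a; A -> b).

Nullable set: {G}.
S -> NSG: G nullable, giving NS | NSG.
Drop G -> ε.
G -> NG: G nullable, giving N | NG.
Unchanged (no nullable symbols): S -> Se; S -> e; G -> e; N -> SNf; N -> e.

S -> e | NS | Se | NSG; G -> N | e | NG; N -> e | SNf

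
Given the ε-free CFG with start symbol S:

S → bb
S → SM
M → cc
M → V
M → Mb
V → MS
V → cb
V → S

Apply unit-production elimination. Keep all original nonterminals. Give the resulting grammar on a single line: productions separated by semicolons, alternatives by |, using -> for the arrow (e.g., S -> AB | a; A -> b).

S -> SM | bb; M -> MS | Mb | SM | bb | cb | cc; V -> MS | SM | bb | cb

Unit productions: M->V, V->S.
Unit pairs (A ⇒* B via units): (M,S), (M,V), (V,S).
S: inherits non-unit rules of {S} → SM | bb.
M: inherits non-unit rules of {M, S, V} → MS | Mb | SM | bb | cb | cc.
V: inherits non-unit rules of {S, V} → MS | SM | bb | cb.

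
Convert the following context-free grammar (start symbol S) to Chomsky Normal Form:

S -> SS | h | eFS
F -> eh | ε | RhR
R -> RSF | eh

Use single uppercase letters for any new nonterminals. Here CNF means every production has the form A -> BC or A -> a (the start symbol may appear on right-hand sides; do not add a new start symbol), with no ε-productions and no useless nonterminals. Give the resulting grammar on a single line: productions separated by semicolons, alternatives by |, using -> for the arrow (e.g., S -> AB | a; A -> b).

S -> h | BE | BS | SS; A -> h; B -> e; C -> AR; D -> SF; E -> FS; F -> BA | RC; R -> BA | RD | RS

Nullable: {F}; after ε-elimination: S -> h | SS | eS | eFS; F -> eh | RhR; R -> RS | eh | RSF.
No unit productions to eliminate.
TERM: introduce B -> e, A -> h and substitute in every rule of length ≥2.
BIN: F -> RAR becomes F -> RC, C -> AR; R -> RSF becomes R -> RD, D -> SF; S -> BFS becomes S -> BE, E -> FS.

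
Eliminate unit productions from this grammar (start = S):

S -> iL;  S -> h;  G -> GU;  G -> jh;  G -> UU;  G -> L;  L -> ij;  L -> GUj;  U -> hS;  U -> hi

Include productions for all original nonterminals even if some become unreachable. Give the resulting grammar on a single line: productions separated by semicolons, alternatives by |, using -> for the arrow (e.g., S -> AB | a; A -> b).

Unit productions: G->L.
Unit pairs (A ⇒* B via units): (G,L).
S: inherits non-unit rules of {S} → h | iL.
G: inherits non-unit rules of {G, L} → GU | GUj | UU | ij | jh.
L: inherits non-unit rules of {L} → GUj | ij.
U: inherits non-unit rules of {U} → hS | hi.

S -> h | iL; G -> GU | UU | ij | jh | GUj; L -> ij | GUj; U -> hS | hi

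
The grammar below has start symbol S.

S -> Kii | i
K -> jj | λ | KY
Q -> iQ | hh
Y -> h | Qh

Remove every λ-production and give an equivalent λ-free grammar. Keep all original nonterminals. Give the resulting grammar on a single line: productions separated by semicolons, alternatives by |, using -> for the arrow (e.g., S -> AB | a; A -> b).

Nullable set: {K}.
S -> Kii: K nullable, giving Kii | ii.
Drop K -> λ.
K -> KY: K nullable, giving KY | Y.
Unchanged (no nullable symbols): S -> i; K -> jj; Q -> hh; Q -> iQ; Y -> Qh; Y -> h.

S -> i | ii | Kii; K -> Y | KY | jj; Q -> hh | iQ; Y -> h | Qh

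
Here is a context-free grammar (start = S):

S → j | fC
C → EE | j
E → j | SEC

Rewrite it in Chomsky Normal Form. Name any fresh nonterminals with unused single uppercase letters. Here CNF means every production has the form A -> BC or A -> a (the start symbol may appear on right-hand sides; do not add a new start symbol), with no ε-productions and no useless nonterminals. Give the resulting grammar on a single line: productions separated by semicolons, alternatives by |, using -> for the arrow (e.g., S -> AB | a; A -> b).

No ε-productions.
No unit productions to eliminate.
TERM: introduce A -> f and substitute in every rule of length ≥2.
BIN: E -> SEC becomes E -> SB, B -> EC.

S -> j | AC; A -> f; B -> EC; C -> j | EE; E -> j | SB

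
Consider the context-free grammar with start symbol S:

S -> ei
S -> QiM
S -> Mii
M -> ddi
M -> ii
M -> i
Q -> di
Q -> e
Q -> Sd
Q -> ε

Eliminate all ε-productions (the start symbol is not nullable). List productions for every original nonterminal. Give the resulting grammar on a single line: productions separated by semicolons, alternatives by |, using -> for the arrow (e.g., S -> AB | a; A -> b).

Nullable set: {Q}.
S -> QiM: Q nullable, giving QiM | iM.
Drop Q -> ε.
Unchanged (no nullable symbols): S -> Mii; S -> ei; M -> ddi; M -> i; M -> ii; Q -> Sd; Q -> di; Q -> e.

S -> ei | iM | Mii | QiM; M -> i | ii | ddi; Q -> e | Sd | di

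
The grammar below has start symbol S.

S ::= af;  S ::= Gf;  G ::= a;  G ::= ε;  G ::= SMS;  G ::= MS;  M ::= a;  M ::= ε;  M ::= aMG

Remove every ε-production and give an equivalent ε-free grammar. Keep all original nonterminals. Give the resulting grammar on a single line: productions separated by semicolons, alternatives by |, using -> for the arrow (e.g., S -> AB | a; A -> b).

Nullable set: {G, M}.
S -> Gf: G nullable, giving Gf | f.
Drop G -> ε.
G -> MS: M nullable, giving MS | S.
G -> SMS: M nullable, giving SMS | SS.
Drop M -> ε.
M -> aMG: M, G nullable, giving a | aG | aM | aMG.
Unchanged (no nullable symbols): S -> af; G -> a; M -> a.

S -> f | Gf | af; G -> S | a | MS | SS | SMS; M -> a | aG | aM | aMG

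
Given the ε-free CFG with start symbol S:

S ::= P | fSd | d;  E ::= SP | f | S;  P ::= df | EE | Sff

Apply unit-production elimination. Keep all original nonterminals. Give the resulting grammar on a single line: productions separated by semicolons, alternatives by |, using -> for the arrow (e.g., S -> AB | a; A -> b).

S -> d | EE | df | Sff | fSd; E -> d | f | EE | SP | df | Sff | fSd; P -> EE | df | Sff

Unit productions: E->S, S->P.
Unit pairs (A ⇒* B via units): (E,P), (E,S), (S,P).
S: inherits non-unit rules of {P, S} → EE | Sff | d | df | fSd.
E: inherits non-unit rules of {E, P, S} → EE | SP | Sff | d | df | f | fSd.
P: inherits non-unit rules of {P} → EE | Sff | df.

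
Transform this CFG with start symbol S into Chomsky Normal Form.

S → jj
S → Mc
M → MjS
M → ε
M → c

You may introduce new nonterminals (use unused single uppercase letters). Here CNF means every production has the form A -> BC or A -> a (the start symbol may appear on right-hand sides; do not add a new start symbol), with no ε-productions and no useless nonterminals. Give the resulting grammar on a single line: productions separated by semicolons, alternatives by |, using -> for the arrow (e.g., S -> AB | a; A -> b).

S -> c | AA | MB; A -> j; B -> c; C -> AS; M -> c | AS | MC

Nullable: {M}; after ε-elimination: S -> c | Mc | jj; M -> c | jS | MjS.
No unit productions to eliminate.
TERM: introduce B -> c, A -> j and substitute in every rule of length ≥2.
BIN: M -> MAS becomes M -> MC, C -> AS.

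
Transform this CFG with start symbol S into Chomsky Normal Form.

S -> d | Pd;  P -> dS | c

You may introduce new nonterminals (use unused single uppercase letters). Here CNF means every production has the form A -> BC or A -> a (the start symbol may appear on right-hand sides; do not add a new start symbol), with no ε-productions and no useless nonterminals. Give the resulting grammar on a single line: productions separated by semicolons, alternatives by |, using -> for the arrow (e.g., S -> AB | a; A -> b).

S -> d | PA; A -> d; P -> c | AS

No ε-productions.
No unit productions to eliminate.
TERM: introduce A -> d and substitute in every rule of length ≥2.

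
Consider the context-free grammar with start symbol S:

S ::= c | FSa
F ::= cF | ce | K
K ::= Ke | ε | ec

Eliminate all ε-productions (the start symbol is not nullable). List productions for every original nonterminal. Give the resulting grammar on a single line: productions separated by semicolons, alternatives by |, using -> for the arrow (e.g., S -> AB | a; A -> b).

Nullable set: {F, K}.
S -> FSa: F nullable, giving FSa | Sa.
F -> K: K nullable, giving K.
F -> cF: F nullable, giving c | cF.
Drop K -> ε.
K -> Ke: K nullable, giving Ke | e.
Unchanged (no nullable symbols): S -> c; F -> ce; K -> ec.

S -> c | Sa | FSa; F -> K | c | cF | ce; K -> e | Ke | ec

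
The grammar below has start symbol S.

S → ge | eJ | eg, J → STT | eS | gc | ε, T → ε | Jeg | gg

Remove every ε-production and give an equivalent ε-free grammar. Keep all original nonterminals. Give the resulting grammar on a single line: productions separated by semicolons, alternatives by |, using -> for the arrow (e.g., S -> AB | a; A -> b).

S -> e | eJ | eg | ge; J -> S | ST | eS | gc | STT; T -> eg | gg | Jeg

Nullable set: {J, T}.
S -> eJ: J nullable, giving e | eJ.
Drop J -> ε.
J -> STT: T, T nullable, giving S | ST | STT.
Drop T -> ε.
T -> Jeg: J nullable, giving Jeg | eg.
Unchanged (no nullable symbols): S -> eg; S -> ge; J -> eS; J -> gc; T -> gg.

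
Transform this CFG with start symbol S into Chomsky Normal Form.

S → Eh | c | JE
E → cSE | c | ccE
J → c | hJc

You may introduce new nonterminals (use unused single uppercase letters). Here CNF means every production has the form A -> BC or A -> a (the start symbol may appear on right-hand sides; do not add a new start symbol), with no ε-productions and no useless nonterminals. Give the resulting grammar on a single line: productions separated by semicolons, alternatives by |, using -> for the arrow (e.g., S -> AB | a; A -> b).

S -> c | EB | JE; A -> c; B -> h; C -> AE; D -> SE; E -> c | AC | AD; F -> JA; J -> c | BF

No ε-productions.
No unit productions to eliminate.
TERM: introduce A -> c, B -> h and substitute in every rule of length ≥2.
BIN: E -> AAE becomes E -> AC, C -> AE; E -> ASE becomes E -> AD, D -> SE; J -> BJA becomes J -> BF, F -> JA.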